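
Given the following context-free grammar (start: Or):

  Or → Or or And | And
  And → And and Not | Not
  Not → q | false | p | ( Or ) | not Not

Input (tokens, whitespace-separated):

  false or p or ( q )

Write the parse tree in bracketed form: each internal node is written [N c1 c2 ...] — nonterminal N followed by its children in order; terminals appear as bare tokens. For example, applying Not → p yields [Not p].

Or
Or or And
Or or And or And
And or And or And
Not or And or And
false or And or And
false or Not or And
false or p or And
false or p or Not
false or p or ( Or )
false or p or ( And )
false or p or ( Not )
false or p or ( q )

[Or [Or [Or [And [Not false]]] or [And [Not p]]] or [And [Not ( [Or [And [Not q]]] )]]]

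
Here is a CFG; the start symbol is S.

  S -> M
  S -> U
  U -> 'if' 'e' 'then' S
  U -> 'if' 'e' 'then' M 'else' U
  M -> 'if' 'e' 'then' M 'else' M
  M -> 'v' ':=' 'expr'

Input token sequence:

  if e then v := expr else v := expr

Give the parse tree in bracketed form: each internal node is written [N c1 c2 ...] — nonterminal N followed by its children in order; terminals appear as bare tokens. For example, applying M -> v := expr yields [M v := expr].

S
M
if e then M else M
if e then v := expr else M
if e then v := expr else v := expr

[S [M if e then [M v := expr] else [M v := expr]]]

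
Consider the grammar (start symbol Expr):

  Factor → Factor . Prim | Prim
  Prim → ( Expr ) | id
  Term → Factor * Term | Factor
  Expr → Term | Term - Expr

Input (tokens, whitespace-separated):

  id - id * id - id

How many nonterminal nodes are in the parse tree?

[Expr [Term [Factor [Prim id]]] - [Expr [Term [Factor [Prim id]] * [Term [Factor [Prim id]]]] - [Expr [Term [Factor [Prim id]]]]]]

15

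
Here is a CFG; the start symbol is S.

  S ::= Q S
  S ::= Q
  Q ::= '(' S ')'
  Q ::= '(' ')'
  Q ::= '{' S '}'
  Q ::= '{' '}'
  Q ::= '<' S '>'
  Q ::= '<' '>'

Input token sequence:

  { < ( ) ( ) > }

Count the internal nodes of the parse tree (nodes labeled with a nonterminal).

[S [Q { [S [Q < [S [Q ( )] [S [Q ( )]]] >]] }]]

8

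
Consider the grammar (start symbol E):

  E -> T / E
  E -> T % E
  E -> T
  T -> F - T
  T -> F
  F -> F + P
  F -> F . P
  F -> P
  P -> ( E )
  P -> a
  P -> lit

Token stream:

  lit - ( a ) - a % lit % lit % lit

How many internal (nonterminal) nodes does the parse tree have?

[E [T [F [P lit]] - [T [F [P ( [E [T [F [P a]]]] )]] - [T [F [P a]]]]] % [E [T [F [P lit]]] % [E [T [F [P lit]]] % [E [T [F [P lit]]]]]]]

26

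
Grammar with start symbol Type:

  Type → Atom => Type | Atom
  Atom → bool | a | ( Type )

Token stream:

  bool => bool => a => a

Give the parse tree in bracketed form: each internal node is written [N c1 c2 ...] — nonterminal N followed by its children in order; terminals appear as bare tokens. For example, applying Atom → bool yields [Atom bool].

Type
Atom => Type
bool => Type
bool => Atom => Type
bool => bool => Type
bool => bool => Atom => Type
bool => bool => a => Type
bool => bool => a => Atom
bool => bool => a => a

[Type [Atom bool] => [Type [Atom bool] => [Type [Atom a] => [Type [Atom a]]]]]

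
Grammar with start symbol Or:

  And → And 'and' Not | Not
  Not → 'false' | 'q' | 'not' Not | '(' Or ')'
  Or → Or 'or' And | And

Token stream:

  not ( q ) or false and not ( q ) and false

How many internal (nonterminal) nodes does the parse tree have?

[Or [Or [And [Not not [Not ( [Or [And [Not q]]] )]]]] or [And [And [And [Not false]] and [Not not [Not ( [Or [And [Not q]]] )]]] and [Not false]]]

18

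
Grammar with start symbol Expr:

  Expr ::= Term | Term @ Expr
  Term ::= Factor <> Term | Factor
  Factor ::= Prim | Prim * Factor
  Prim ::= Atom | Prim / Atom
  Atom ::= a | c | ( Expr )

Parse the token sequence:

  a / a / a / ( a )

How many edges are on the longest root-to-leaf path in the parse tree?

10

[Expr [Term [Factor [Prim [Prim [Prim [Prim [Atom a]] / [Atom a]] / [Atom a]] / [Atom ( [Expr [Term [Factor [Prim [Atom a]]]]] )]]]]]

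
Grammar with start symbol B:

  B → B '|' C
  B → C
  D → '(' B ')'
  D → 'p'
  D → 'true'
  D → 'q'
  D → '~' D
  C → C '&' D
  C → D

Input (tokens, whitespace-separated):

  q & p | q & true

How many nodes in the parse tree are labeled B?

2

[B [B [C [C [D q]] & [D p]]] | [C [C [D q]] & [D true]]]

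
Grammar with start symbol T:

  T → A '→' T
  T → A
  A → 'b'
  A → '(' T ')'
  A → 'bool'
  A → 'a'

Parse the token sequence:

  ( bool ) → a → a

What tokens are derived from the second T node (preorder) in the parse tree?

bool

[T [A ( [T [A bool]] )] → [T [A a] → [T [A a]]]]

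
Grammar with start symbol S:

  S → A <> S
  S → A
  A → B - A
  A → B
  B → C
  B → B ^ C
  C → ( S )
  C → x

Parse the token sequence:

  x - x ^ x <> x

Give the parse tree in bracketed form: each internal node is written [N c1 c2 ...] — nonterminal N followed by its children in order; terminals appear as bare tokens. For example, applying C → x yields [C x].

S
A <> S
B - A <> S
C - A <> S
x - A <> S
x - B <> S
x - B ^ C <> S
x - C ^ C <> S
x - x ^ C <> S
x - x ^ x <> S
x - x ^ x <> A
x - x ^ x <> B
x - x ^ x <> C
x - x ^ x <> x

[S [A [B [C x]] - [A [B [B [C x]] ^ [C x]]]] <> [S [A [B [C x]]]]]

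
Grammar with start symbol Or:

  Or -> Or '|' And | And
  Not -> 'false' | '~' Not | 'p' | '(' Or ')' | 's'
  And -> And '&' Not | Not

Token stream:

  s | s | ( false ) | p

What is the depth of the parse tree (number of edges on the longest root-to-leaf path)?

7

[Or [Or [Or [Or [And [Not s]]] | [And [Not s]]] | [And [Not ( [Or [And [Not false]]] )]]] | [And [Not p]]]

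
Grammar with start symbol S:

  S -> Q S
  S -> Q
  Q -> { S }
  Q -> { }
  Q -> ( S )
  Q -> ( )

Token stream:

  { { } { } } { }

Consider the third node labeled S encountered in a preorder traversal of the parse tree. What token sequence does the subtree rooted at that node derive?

{ }

[S [Q { [S [Q { }] [S [Q { }]]] }] [S [Q { }]]]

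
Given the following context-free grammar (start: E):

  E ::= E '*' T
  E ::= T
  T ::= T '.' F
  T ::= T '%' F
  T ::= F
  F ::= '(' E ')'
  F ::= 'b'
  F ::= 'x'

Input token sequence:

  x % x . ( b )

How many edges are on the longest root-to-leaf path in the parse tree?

[E [T [T [T [F x]] % [F x]] . [F ( [E [T [F b]]] )]]]

6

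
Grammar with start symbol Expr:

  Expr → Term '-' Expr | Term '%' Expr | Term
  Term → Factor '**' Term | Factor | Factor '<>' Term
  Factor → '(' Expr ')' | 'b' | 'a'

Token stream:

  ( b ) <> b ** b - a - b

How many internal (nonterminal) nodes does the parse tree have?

16

[Expr [Term [Factor ( [Expr [Term [Factor b]]] )] <> [Term [Factor b] ** [Term [Factor b]]]] - [Expr [Term [Factor a]] - [Expr [Term [Factor b]]]]]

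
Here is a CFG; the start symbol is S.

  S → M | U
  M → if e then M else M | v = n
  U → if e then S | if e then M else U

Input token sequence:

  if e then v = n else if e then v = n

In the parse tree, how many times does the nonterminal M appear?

[S [U if e then [M v = n] else [U if e then [S [M v = n]]]]]

2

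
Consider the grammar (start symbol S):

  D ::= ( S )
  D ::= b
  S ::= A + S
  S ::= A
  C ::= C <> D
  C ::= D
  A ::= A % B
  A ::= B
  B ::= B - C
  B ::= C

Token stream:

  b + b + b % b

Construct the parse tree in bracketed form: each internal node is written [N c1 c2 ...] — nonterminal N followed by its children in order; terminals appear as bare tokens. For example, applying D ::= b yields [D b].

S
A + S
B + S
C + S
D + S
b + S
b + A + S
b + B + S
b + C + S
b + D + S
b + b + S
b + b + A
b + b + A % B
b + b + B % B
b + b + C % B
b + b + D % B
b + b + b % B
b + b + b % C
b + b + b % D
b + b + b % b

[S [A [B [C [D b]]]] + [S [A [B [C [D b]]]] + [S [A [A [B [C [D b]]]] % [B [C [D b]]]]]]]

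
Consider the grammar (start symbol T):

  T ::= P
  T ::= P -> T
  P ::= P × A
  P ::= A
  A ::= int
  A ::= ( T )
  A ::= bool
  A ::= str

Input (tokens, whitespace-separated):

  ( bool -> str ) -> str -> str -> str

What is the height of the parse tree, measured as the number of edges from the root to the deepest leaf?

[T [P [A ( [T [P [A bool]] -> [T [P [A str]]]] )]] -> [T [P [A str]] -> [T [P [A str]] -> [T [P [A str]]]]]]

7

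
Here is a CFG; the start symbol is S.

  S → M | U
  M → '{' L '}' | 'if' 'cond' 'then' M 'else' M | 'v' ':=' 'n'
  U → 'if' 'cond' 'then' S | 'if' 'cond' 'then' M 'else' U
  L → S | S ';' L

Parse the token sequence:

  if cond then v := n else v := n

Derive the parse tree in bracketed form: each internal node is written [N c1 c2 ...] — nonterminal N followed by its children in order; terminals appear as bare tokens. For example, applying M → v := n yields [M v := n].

S
M
if cond then M else M
if cond then v := n else M
if cond then v := n else v := n

[S [M if cond then [M v := n] else [M v := n]]]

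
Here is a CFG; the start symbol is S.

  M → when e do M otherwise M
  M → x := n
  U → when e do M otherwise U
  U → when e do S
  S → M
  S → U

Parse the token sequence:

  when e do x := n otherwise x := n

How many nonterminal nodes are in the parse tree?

[S [M when e do [M x := n] otherwise [M x := n]]]

4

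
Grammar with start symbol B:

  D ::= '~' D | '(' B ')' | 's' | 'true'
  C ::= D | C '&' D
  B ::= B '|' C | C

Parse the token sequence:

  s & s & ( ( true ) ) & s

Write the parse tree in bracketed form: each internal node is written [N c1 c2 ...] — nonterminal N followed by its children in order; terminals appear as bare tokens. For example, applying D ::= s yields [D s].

[B [C [C [C [C [D s]] & [D s]] & [D ( [B [C [D ( [B [C [D true]]] )]]] )]] & [D s]]]

B
C
C & D
C & D & D
C & D & D & D
D & D & D & D
s & D & D & D
s & s & D & D
s & s & ( B ) & D
s & s & ( C ) & D
s & s & ( D ) & D
s & s & ( ( B ) ) & D
s & s & ( ( C ) ) & D
s & s & ( ( D ) ) & D
s & s & ( ( true ) ) & D
s & s & ( ( true ) ) & s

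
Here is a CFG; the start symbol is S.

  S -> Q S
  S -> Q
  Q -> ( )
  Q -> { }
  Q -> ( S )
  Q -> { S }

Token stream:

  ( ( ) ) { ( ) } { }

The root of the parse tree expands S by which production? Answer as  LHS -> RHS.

[S [Q ( [S [Q ( )]] )] [S [Q { [S [Q ( )]] }] [S [Q { }]]]]

S -> Q S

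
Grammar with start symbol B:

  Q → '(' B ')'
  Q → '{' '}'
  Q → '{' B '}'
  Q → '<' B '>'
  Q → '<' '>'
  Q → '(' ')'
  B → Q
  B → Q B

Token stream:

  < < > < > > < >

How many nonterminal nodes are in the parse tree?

8

[B [Q < [B [Q < >] [B [Q < >]]] >] [B [Q < >]]]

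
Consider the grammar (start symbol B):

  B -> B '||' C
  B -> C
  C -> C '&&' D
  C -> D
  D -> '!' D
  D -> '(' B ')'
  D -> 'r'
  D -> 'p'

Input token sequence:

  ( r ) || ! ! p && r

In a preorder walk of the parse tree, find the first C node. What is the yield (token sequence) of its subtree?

[B [B [C [D ( [B [C [D r]]] )]]] || [C [C [D ! [D ! [D p]]]] && [D r]]]

( r )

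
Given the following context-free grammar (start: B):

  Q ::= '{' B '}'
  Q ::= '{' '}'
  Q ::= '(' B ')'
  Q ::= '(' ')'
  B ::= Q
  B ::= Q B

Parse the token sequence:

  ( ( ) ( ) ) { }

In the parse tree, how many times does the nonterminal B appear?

[B [Q ( [B [Q ( )] [B [Q ( )]]] )] [B [Q { }]]]

4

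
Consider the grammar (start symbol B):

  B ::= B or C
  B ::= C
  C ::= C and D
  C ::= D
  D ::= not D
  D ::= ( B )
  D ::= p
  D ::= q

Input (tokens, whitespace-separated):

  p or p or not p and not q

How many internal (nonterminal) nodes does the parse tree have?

[B [B [B [C [D p]]] or [C [D p]]] or [C [C [D not [D p]]] and [D not [D q]]]]

13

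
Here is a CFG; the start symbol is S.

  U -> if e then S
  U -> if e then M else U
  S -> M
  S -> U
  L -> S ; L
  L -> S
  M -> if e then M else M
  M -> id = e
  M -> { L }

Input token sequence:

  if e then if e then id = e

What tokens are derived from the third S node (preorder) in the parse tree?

id = e

[S [U if e then [S [U if e then [S [M id = e]]]]]]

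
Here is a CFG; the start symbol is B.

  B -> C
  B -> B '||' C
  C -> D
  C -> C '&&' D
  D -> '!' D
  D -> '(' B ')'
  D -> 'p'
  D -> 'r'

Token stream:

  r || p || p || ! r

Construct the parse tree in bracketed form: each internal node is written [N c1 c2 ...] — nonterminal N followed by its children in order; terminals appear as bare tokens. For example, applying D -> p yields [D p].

[B [B [B [B [C [D r]]] || [C [D p]]] || [C [D p]]] || [C [D ! [D r]]]]

B
B || C
B || C || C
B || C || C || C
C || C || C || C
D || C || C || C
r || C || C || C
r || D || C || C
r || p || C || C
r || p || D || C
r || p || p || C
r || p || p || D
r || p || p || ! D
r || p || p || ! r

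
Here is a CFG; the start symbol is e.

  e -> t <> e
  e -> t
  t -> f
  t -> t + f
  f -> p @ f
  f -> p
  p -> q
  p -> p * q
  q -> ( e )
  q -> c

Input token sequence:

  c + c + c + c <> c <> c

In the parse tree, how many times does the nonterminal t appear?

6

[e [t [t [t [t [f [p [q c]]]] + [f [p [q c]]]] + [f [p [q c]]]] + [f [p [q c]]]] <> [e [t [f [p [q c]]]] <> [e [t [f [p [q c]]]]]]]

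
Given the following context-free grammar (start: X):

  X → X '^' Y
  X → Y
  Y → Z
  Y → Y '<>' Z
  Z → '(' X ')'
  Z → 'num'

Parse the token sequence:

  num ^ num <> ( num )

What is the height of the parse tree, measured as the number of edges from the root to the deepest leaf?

6

[X [X [Y [Z num]]] ^ [Y [Y [Z num]] <> [Z ( [X [Y [Z num]]] )]]]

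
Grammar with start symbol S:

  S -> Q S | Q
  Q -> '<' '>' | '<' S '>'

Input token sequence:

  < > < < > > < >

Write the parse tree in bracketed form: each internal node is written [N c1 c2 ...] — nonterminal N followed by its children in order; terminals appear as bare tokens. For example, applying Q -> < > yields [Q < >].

[S [Q < >] [S [Q < [S [Q < >]] >] [S [Q < >]]]]

S
Q S
< > S
< > Q S
< > < S > S
< > < Q > S
< > < < > > S
< > < < > > Q
< > < < > > < >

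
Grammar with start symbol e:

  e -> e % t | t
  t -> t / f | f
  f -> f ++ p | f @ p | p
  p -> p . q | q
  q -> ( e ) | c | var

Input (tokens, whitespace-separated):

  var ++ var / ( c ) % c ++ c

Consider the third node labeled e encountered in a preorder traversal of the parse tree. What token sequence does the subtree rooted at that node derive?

c

[e [e [t [t [f [f [p [q var]]] ++ [p [q var]]]] / [f [p [q ( [e [t [f [p [q c]]]]] )]]]]] % [t [f [f [p [q c]]] ++ [p [q c]]]]]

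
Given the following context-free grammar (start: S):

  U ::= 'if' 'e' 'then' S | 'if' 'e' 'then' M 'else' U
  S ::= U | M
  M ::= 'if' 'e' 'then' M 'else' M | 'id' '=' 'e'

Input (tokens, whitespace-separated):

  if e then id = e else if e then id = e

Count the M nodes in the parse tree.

2

[S [U if e then [M id = e] else [U if e then [S [M id = e]]]]]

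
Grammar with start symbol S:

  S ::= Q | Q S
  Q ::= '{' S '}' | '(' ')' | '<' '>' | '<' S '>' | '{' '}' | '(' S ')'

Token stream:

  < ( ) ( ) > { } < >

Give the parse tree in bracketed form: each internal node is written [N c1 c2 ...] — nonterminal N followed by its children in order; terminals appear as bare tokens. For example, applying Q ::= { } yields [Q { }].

[S [Q < [S [Q ( )] [S [Q ( )]]] >] [S [Q { }] [S [Q < >]]]]

S
Q S
< S > S
< Q S > S
< ( ) S > S
< ( ) Q > S
< ( ) ( ) > S
< ( ) ( ) > Q S
< ( ) ( ) > { } S
< ( ) ( ) > { } Q
< ( ) ( ) > { } < >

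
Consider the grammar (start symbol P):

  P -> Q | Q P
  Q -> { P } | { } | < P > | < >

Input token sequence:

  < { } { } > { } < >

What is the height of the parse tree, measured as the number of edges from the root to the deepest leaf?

5

[P [Q < [P [Q { }] [P [Q { }]]] >] [P [Q { }] [P [Q < >]]]]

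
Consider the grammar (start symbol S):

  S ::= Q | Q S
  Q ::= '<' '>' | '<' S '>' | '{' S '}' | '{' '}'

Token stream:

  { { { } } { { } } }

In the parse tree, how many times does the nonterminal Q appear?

5

[S [Q { [S [Q { [S [Q { }]] }] [S [Q { [S [Q { }]] }]]] }]]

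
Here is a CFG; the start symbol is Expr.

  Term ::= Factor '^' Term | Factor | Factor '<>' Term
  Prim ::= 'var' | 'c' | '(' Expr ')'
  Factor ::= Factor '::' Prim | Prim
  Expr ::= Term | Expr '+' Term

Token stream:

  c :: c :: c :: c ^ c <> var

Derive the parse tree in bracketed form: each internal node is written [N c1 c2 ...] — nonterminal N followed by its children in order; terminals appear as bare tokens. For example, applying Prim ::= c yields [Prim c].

Expr
Term
Factor ^ Term
Factor :: Prim ^ Term
Factor :: Prim :: Prim ^ Term
Factor :: Prim :: Prim :: Prim ^ Term
Prim :: Prim :: Prim :: Prim ^ Term
c :: Prim :: Prim :: Prim ^ Term
c :: c :: Prim :: Prim ^ Term
c :: c :: c :: Prim ^ Term
c :: c :: c :: c ^ Term
c :: c :: c :: c ^ Factor <> Term
c :: c :: c :: c ^ Prim <> Term
c :: c :: c :: c ^ c <> Term
c :: c :: c :: c ^ c <> Factor
c :: c :: c :: c ^ c <> Prim
c :: c :: c :: c ^ c <> var

[Expr [Term [Factor [Factor [Factor [Factor [Prim c]] :: [Prim c]] :: [Prim c]] :: [Prim c]] ^ [Term [Factor [Prim c]] <> [Term [Factor [Prim var]]]]]]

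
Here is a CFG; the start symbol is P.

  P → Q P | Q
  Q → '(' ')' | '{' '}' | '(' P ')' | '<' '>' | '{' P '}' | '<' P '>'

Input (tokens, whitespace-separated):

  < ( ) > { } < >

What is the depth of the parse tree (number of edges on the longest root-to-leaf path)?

[P [Q < [P [Q ( )]] >] [P [Q { }] [P [Q < >]]]]

4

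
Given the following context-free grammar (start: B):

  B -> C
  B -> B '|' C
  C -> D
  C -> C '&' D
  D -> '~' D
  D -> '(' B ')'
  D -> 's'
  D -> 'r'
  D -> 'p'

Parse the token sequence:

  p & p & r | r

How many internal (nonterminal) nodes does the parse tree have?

[B [B [C [C [C [D p]] & [D p]] & [D r]]] | [C [D r]]]

10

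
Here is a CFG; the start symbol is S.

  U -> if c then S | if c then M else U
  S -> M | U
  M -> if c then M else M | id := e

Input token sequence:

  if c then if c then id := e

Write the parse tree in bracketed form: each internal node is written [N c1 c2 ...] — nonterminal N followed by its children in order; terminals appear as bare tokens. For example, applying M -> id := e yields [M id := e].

[S [U if c then [S [U if c then [S [M id := e]]]]]]

S
U
if c then S
if c then U
if c then if c then S
if c then if c then M
if c then if c then id := e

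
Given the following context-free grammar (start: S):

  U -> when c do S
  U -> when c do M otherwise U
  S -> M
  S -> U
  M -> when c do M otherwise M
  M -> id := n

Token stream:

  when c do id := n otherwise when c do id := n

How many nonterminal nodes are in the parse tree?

6

[S [U when c do [M id := n] otherwise [U when c do [S [M id := n]]]]]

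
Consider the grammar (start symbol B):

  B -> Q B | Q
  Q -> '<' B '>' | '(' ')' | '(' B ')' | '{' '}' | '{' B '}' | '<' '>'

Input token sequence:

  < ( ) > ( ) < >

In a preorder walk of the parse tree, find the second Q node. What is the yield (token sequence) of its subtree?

[B [Q < [B [Q ( )]] >] [B [Q ( )] [B [Q < >]]]]

( )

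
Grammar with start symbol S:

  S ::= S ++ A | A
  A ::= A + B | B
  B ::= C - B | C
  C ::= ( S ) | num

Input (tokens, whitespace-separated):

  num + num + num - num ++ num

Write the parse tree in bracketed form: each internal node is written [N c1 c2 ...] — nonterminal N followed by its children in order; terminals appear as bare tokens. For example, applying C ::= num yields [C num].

[S [S [A [A [A [B [C num]]] + [B [C num]]] + [B [C num] - [B [C num]]]]] ++ [A [B [C num]]]]

S
S ++ A
A ++ A
A + B ++ A
A + B + B ++ A
B + B + B ++ A
C + B + B ++ A
num + B + B ++ A
num + C + B ++ A
num + num + B ++ A
num + num + C - B ++ A
num + num + num - B ++ A
num + num + num - C ++ A
num + num + num - num ++ A
num + num + num - num ++ B
num + num + num - num ++ C
num + num + num - num ++ num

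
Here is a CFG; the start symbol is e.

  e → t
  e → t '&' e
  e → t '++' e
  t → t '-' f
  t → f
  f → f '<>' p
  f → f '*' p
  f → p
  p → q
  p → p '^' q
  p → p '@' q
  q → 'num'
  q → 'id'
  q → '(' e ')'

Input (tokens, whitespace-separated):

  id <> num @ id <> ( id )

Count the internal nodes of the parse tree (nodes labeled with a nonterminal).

18

[e [t [f [f [f [p [q id]]] <> [p [p [q num]] @ [q id]]] <> [p [q ( [e [t [f [p [q id]]]]] )]]]]]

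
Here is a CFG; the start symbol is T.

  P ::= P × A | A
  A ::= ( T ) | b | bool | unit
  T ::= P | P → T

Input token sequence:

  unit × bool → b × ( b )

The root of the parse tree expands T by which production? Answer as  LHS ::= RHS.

T ::= P → T

[T [P [P [A unit]] × [A bool]] → [T [P [P [A b]] × [A ( [T [P [A b]]] )]]]]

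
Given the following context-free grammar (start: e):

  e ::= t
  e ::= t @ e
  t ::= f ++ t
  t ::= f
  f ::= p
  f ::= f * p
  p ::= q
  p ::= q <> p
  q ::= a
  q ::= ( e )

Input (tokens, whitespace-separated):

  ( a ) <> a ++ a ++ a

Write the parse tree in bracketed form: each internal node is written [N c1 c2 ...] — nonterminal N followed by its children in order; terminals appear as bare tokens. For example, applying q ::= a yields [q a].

[e [t [f [p [q ( [e [t [f [p [q a]]]]] )] <> [p [q a]]]] ++ [t [f [p [q a]]] ++ [t [f [p [q a]]]]]]]

e
t
f ++ t
p ++ t
q <> p ++ t
( e ) <> p ++ t
( t ) <> p ++ t
( f ) <> p ++ t
( p ) <> p ++ t
( q ) <> p ++ t
( a ) <> p ++ t
( a ) <> q ++ t
( a ) <> a ++ t
( a ) <> a ++ f ++ t
( a ) <> a ++ p ++ t
( a ) <> a ++ q ++ t
( a ) <> a ++ a ++ t
( a ) <> a ++ a ++ f
( a ) <> a ++ a ++ p
( a ) <> a ++ a ++ q
( a ) <> a ++ a ++ a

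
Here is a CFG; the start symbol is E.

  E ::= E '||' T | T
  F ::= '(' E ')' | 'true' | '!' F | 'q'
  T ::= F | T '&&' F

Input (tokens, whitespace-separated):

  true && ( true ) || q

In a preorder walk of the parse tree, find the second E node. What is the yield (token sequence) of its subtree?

true && ( true )

[E [E [T [T [F true]] && [F ( [E [T [F true]]] )]]] || [T [F q]]]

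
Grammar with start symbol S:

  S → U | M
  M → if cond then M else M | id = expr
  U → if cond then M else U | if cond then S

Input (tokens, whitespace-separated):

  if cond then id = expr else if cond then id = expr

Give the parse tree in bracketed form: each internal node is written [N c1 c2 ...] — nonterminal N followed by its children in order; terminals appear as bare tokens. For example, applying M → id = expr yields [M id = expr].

[S [U if cond then [M id = expr] else [U if cond then [S [M id = expr]]]]]

S
U
if cond then M else U
if cond then id = expr else U
if cond then id = expr else if cond then S
if cond then id = expr else if cond then M
if cond then id = expr else if cond then id = expr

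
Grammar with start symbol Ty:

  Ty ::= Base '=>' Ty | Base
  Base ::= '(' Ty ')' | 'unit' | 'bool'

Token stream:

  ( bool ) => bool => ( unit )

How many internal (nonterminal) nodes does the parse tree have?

[Ty [Base ( [Ty [Base bool]] )] => [Ty [Base bool] => [Ty [Base ( [Ty [Base unit]] )]]]]

10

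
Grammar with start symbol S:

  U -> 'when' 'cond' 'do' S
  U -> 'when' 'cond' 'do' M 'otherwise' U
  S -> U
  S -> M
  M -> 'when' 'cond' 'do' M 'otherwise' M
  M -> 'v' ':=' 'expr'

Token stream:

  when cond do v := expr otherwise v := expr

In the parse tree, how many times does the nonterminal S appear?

[S [M when cond do [M v := expr] otherwise [M v := expr]]]

1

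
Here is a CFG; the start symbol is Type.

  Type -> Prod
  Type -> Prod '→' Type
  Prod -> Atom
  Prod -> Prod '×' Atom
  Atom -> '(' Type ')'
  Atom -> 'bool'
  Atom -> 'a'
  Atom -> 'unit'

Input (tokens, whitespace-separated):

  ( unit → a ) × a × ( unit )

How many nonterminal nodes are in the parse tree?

16

[Type [Prod [Prod [Prod [Atom ( [Type [Prod [Atom unit]] → [Type [Prod [Atom a]]]] )]] × [Atom a]] × [Atom ( [Type [Prod [Atom unit]]] )]]]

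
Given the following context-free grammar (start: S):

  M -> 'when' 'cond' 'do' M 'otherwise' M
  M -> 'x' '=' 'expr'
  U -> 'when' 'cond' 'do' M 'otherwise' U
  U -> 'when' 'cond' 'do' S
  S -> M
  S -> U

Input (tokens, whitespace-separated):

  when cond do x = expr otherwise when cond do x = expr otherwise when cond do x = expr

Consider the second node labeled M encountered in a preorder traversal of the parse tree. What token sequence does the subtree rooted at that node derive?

[S [U when cond do [M x = expr] otherwise [U when cond do [M x = expr] otherwise [U when cond do [S [M x = expr]]]]]]

x = expr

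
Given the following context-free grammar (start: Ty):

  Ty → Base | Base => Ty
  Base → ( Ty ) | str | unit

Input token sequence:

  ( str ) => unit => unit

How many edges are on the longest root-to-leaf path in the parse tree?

4

[Ty [Base ( [Ty [Base str]] )] => [Ty [Base unit] => [Ty [Base unit]]]]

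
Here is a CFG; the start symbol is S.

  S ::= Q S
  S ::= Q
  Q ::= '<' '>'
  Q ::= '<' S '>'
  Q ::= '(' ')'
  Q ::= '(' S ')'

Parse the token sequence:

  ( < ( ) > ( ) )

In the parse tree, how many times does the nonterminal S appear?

4

[S [Q ( [S [Q < [S [Q ( )]] >] [S [Q ( )]]] )]]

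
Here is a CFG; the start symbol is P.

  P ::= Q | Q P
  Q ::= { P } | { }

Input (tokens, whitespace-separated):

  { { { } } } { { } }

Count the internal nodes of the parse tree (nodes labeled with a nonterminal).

[P [Q { [P [Q { [P [Q { }]] }]] }] [P [Q { [P [Q { }]] }]]]

10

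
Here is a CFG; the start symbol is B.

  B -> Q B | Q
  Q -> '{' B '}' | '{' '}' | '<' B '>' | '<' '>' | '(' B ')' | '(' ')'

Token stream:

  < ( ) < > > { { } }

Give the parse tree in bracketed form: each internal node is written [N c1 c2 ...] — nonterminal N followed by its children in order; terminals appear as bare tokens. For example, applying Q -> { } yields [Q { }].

[B [Q < [B [Q ( )] [B [Q < >]]] >] [B [Q { [B [Q { }]] }]]]

B
Q B
< B > B
< Q B > B
< ( ) B > B
< ( ) Q > B
< ( ) < > > B
< ( ) < > > Q
< ( ) < > > { B }
< ( ) < > > { Q }
< ( ) < > > { { } }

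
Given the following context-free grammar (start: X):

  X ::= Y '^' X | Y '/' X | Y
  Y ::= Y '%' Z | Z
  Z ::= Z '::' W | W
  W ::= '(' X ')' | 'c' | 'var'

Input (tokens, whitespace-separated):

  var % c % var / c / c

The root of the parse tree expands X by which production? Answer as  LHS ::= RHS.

[X [Y [Y [Y [Z [W var]]] % [Z [W c]]] % [Z [W var]]] / [X [Y [Z [W c]]] / [X [Y [Z [W c]]]]]]

X ::= Y '/' X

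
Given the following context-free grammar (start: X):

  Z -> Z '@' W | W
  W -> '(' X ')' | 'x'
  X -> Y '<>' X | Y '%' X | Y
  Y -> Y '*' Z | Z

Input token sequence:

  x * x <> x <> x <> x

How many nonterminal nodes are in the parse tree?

19

[X [Y [Y [Z [W x]]] * [Z [W x]]] <> [X [Y [Z [W x]]] <> [X [Y [Z [W x]]] <> [X [Y [Z [W x]]]]]]]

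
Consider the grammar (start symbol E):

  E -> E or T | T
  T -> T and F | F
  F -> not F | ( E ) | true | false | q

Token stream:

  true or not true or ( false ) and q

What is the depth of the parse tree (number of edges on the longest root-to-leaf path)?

[E [E [E [T [F true]]] or [T [F not [F true]]]] or [T [T [F ( [E [T [F false]]] )]] and [F q]]]

7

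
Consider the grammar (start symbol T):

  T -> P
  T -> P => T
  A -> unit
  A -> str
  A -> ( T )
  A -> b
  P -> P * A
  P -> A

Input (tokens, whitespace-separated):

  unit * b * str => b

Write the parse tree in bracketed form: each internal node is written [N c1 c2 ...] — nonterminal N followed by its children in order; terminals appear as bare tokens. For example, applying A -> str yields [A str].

T
P => T
P * A => T
P * A * A => T
A * A * A => T
unit * A * A => T
unit * b * A => T
unit * b * str => T
unit * b * str => P
unit * b * str => A
unit * b * str => b

[T [P [P [P [A unit]] * [A b]] * [A str]] => [T [P [A b]]]]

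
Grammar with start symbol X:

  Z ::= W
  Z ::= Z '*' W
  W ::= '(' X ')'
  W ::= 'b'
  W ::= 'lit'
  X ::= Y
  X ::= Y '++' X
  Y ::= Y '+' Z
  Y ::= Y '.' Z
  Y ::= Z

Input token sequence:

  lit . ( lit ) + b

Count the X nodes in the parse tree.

[X [Y [Y [Y [Z [W lit]]] . [Z [W ( [X [Y [Z [W lit]]]] )]]] + [Z [W b]]]]

2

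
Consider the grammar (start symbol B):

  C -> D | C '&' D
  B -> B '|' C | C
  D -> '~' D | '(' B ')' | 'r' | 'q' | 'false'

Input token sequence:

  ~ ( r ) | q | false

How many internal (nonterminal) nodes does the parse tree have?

13

[B [B [B [C [D ~ [D ( [B [C [D r]]] )]]]] | [C [D q]]] | [C [D false]]]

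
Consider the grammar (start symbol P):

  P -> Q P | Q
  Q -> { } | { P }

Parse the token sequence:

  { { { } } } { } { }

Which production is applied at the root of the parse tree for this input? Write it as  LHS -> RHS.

P -> Q P

[P [Q { [P [Q { [P [Q { }]] }]] }] [P [Q { }] [P [Q { }]]]]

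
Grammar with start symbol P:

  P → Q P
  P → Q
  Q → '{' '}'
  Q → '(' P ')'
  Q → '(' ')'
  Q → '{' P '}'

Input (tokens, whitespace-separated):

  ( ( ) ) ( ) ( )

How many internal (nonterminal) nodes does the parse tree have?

[P [Q ( [P [Q ( )]] )] [P [Q ( )] [P [Q ( )]]]]

8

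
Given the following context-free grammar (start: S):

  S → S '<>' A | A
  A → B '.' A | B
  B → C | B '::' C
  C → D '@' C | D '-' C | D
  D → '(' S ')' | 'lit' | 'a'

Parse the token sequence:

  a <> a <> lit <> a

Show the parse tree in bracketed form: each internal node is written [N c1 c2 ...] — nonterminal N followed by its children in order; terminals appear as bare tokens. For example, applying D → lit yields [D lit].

[S [S [S [S [A [B [C [D a]]]]] <> [A [B [C [D a]]]]] <> [A [B [C [D lit]]]]] <> [A [B [C [D a]]]]]

S
S <> A
S <> A <> A
S <> A <> A <> A
A <> A <> A <> A
B <> A <> A <> A
C <> A <> A <> A
D <> A <> A <> A
a <> A <> A <> A
a <> B <> A <> A
a <> C <> A <> A
a <> D <> A <> A
a <> a <> A <> A
a <> a <> B <> A
a <> a <> C <> A
a <> a <> D <> A
a <> a <> lit <> A
a <> a <> lit <> B
a <> a <> lit <> C
a <> a <> lit <> D
a <> a <> lit <> a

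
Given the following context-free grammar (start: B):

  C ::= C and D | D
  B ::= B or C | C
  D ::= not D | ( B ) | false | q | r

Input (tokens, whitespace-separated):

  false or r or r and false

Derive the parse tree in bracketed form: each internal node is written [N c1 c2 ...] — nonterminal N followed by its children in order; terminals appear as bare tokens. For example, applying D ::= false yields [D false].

[B [B [B [C [D false]]] or [C [D r]]] or [C [C [D r]] and [D false]]]

B
B or C
B or C or C
C or C or C
D or C or C
false or C or C
false or D or C
false or r or C
false or r or C and D
false or r or D and D
false or r or r and D
false or r or r and false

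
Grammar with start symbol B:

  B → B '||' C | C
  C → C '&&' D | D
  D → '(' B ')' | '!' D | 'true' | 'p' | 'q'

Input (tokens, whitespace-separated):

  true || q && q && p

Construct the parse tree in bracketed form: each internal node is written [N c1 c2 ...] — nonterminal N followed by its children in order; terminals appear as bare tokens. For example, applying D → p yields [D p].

B
B || C
C || C
D || C
true || C
true || C && D
true || C && D && D
true || D && D && D
true || q && D && D
true || q && q && D
true || q && q && p

[B [B [C [D true]]] || [C [C [C [D q]] && [D q]] && [D p]]]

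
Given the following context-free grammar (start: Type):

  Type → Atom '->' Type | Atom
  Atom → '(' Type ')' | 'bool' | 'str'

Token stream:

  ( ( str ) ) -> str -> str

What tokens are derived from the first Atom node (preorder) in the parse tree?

( ( str ) )

[Type [Atom ( [Type [Atom ( [Type [Atom str]] )]] )] -> [Type [Atom str] -> [Type [Atom str]]]]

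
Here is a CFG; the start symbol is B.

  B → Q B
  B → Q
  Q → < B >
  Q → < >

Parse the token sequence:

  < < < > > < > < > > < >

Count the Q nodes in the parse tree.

[B [Q < [B [Q < [B [Q < >]] >] [B [Q < >] [B [Q < >]]]] >] [B [Q < >]]]

6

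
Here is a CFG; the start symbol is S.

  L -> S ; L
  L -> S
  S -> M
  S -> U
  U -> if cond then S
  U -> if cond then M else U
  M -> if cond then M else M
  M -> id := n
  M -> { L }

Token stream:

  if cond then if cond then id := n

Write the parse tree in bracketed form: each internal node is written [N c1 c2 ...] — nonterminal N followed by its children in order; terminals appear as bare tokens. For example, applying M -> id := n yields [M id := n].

[S [U if cond then [S [U if cond then [S [M id := n]]]]]]

S
U
if cond then S
if cond then U
if cond then if cond then S
if cond then if cond then M
if cond then if cond then id := n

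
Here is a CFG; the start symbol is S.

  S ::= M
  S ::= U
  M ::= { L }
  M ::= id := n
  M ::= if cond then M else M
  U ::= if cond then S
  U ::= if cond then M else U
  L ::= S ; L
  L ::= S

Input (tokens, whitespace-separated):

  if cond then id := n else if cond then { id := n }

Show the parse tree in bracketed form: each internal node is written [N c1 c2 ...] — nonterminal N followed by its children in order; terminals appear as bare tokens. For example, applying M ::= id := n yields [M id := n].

S
U
if cond then M else U
if cond then id := n else U
if cond then id := n else if cond then S
if cond then id := n else if cond then M
if cond then id := n else if cond then { L }
if cond then id := n else if cond then { S }
if cond then id := n else if cond then { M }
if cond then id := n else if cond then { id := n }

[S [U if cond then [M id := n] else [U if cond then [S [M { [L [S [M id := n]]] }]]]]]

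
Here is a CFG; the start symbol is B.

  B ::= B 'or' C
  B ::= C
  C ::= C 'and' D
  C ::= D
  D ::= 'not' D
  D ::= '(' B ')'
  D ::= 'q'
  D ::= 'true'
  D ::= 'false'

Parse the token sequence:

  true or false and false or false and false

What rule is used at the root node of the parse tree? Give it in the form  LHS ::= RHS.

[B [B [B [C [D true]]] or [C [C [D false]] and [D false]]] or [C [C [D false]] and [D false]]]

B ::= B 'or' C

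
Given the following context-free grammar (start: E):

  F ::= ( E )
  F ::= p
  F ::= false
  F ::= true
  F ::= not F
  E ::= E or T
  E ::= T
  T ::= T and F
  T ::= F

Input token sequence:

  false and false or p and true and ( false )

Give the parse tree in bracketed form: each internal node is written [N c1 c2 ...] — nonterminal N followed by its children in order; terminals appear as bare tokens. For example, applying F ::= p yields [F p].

[E [E [T [T [F false]] and [F false]]] or [T [T [T [F p]] and [F true]] and [F ( [E [T [F false]]] )]]]

E
E or T
T or T
T and F or T
F and F or T
false and F or T
false and false or T
false and false or T and F
false and false or T and F and F
false and false or F and F and F
false and false or p and F and F
false and false or p and true and F
false and false or p and true and ( E )
false and false or p and true and ( T )
false and false or p and true and ( F )
false and false or p and true and ( false )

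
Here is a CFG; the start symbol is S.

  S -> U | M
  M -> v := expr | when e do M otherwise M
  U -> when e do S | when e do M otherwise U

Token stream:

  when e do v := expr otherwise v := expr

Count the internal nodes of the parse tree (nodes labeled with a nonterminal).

[S [M when e do [M v := expr] otherwise [M v := expr]]]

4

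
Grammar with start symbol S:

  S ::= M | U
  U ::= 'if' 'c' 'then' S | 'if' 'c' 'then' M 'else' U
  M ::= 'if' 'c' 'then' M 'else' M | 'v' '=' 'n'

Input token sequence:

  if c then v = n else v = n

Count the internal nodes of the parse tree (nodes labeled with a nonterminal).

4

[S [M if c then [M v = n] else [M v = n]]]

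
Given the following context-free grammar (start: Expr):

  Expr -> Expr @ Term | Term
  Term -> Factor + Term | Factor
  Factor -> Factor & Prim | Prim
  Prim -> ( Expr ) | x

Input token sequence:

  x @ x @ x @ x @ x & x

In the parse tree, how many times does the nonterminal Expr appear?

5

[Expr [Expr [Expr [Expr [Expr [Term [Factor [Prim x]]]] @ [Term [Factor [Prim x]]]] @ [Term [Factor [Prim x]]]] @ [Term [Factor [Prim x]]]] @ [Term [Factor [Factor [Prim x]] & [Prim x]]]]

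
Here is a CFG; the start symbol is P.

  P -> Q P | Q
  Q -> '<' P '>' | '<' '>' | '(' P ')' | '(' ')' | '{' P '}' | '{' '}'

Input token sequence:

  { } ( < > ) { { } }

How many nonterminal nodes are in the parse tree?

10

[P [Q { }] [P [Q ( [P [Q < >]] )] [P [Q { [P [Q { }]] }]]]]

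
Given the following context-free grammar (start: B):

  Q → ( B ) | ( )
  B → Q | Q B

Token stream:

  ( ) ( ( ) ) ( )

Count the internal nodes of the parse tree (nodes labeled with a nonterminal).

8

[B [Q ( )] [B [Q ( [B [Q ( )]] )] [B [Q ( )]]]]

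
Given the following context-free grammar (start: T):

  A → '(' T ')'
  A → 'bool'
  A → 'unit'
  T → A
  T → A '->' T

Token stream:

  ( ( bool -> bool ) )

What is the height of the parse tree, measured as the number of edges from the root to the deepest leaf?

[T [A ( [T [A ( [T [A bool] -> [T [A bool]]] )]] )]]

7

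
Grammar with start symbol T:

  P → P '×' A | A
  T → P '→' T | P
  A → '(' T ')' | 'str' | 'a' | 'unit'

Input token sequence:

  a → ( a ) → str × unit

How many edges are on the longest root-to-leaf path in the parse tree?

7

[T [P [A a]] → [T [P [A ( [T [P [A a]]] )]] → [T [P [P [A str]] × [A unit]]]]]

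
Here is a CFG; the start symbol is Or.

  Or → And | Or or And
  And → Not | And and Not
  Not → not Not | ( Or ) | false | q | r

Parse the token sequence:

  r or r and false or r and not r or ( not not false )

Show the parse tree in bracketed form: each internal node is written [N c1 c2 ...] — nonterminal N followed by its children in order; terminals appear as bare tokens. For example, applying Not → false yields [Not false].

Or
Or or And
Or or And or And
Or or And or And or And
And or And or And or And
Not or And or And or And
r or And or And or And
r or And and Not or And or And
r or Not and Not or And or And
r or r and Not or And or And
r or r and false or And or And
r or r and false or And and Not or And
r or r and false or Not and Not or And
r or r and false or r and Not or And
r or r and false or r and not Not or And
r or r and false or r and not r or And
r or r and false or r and not r or Not
r or r and false or r and not r or ( Or )
r or r and false or r and not r or ( And )
r or r and false or r and not r or ( Not )
r or r and false or r and not r or ( not Not )
r or r and false or r and not r or ( not not Not )
r or r and false or r and not r or ( not not false )

[Or [Or [Or [Or [And [Not r]]] or [And [And [Not r]] and [Not false]]] or [And [And [Not r]] and [Not not [Not r]]]] or [And [Not ( [Or [And [Not not [Not not [Not false]]]]] )]]]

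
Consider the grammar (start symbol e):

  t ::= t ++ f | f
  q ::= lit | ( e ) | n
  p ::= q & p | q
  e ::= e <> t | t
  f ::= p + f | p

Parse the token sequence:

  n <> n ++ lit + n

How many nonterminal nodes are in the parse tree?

[e [e [t [f [p [q n]]]]] <> [t [t [f [p [q n]]]] ++ [f [p [q lit]] + [f [p [q n]]]]]]

17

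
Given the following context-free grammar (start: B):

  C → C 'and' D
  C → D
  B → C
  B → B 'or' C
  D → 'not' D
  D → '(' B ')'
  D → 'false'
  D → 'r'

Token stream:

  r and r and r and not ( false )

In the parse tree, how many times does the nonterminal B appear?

[B [C [C [C [C [D r]] and [D r]] and [D r]] and [D not [D ( [B [C [D false]]] )]]]]

2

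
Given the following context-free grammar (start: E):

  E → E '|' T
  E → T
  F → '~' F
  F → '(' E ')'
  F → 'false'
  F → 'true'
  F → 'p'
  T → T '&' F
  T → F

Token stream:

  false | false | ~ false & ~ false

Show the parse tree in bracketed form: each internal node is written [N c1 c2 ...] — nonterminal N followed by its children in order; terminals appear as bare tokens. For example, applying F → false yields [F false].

[E [E [E [T [F false]]] | [T [F false]]] | [T [T [F ~ [F false]]] & [F ~ [F false]]]]

E
E | T
E | T | T
T | T | T
F | T | T
false | T | T
false | F | T
false | false | T
false | false | T & F
false | false | F & F
false | false | ~ F & F
false | false | ~ false & F
false | false | ~ false & ~ F
false | false | ~ false & ~ false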